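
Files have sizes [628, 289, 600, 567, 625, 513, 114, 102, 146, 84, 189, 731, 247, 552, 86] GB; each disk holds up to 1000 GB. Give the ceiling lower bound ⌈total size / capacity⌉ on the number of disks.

Total size = 628 + 289 + 600 + 567 + 625 + 513 + 114 + 102 + 146 + 84 + 189 + 731 + 247 + 552 + 86 = 5473 GB.
⌈5473 / 1000⌉ = 6.

6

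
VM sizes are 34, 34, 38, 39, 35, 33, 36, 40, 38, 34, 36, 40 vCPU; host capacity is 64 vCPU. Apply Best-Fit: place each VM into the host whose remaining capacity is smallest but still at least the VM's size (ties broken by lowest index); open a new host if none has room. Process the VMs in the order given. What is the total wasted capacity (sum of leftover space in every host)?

34 vCPU → host 1 (remaining 30 vCPU)
34 vCPU → host 2 (remaining 30 vCPU)
38 vCPU → host 3 (remaining 26 vCPU)
39 vCPU → host 4 (remaining 25 vCPU)
35 vCPU → host 5 (remaining 29 vCPU)
33 vCPU → host 6 (remaining 31 vCPU)
36 vCPU → host 7 (remaining 28 vCPU)
40 vCPU → host 8 (remaining 24 vCPU)
38 vCPU → host 9 (remaining 26 vCPU)
34 vCPU → host 10 (remaining 30 vCPU)
36 vCPU → host 11 (remaining 28 vCPU)
40 vCPU → host 12 (remaining 24 vCPU)
12 hosts × 64 vCPU = 768 vCPU; used 437 vCPU; unused 331 vCPU.

331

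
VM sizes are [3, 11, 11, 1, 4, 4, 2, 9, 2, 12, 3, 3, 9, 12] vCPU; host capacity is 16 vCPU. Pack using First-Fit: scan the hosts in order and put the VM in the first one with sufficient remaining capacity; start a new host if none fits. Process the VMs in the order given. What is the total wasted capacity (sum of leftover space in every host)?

3 vCPU → host 1 (remaining 13 vCPU)
11 vCPU → host 1 (remaining 2 vCPU)
11 vCPU → host 2 (remaining 5 vCPU)
1 vCPU → host 1 (remaining 1 vCPU)
4 vCPU → host 2 (remaining 1 vCPU)
4 vCPU → host 3 (remaining 12 vCPU)
2 vCPU → host 3 (remaining 10 vCPU)
9 vCPU → host 3 (remaining 1 vCPU)
2 vCPU → host 4 (remaining 14 vCPU)
12 vCPU → host 4 (remaining 2 vCPU)
3 vCPU → host 5 (remaining 13 vCPU)
3 vCPU → host 5 (remaining 10 vCPU)
9 vCPU → host 5 (remaining 1 vCPU)
12 vCPU → host 6 (remaining 4 vCPU)
6 hosts × 16 vCPU = 96 vCPU; used 86 vCPU; unused 10 vCPU.

10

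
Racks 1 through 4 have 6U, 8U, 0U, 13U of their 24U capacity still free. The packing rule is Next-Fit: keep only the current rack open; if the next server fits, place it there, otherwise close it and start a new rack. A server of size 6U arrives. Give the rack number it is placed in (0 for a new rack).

4

Next-Fit only looks at rack 4, which has 13U free.
6U fits there.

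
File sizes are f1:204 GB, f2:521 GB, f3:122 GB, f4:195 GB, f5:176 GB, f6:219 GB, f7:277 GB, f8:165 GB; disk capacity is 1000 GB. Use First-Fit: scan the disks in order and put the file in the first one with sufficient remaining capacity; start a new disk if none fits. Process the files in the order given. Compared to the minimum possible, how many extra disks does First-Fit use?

First-Fit: [204,521,122] [195,176,219,277] [165] → 3 disks.
Total size 1879 GB; any packing needs at least ⌈1879/1000⌉ = 2 disks.
An optimal packing achieves that bound: [521,277,195] [219,204,176,165,122] → 2 disks.
Excess: 3 − 2 = 1.

1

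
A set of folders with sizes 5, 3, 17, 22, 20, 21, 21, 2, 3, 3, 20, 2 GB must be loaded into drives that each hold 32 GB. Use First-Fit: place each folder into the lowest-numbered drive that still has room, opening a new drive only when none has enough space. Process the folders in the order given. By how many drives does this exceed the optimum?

0

First-Fit: [5,3,17,2,3,2] [22,3] [20] [21] [21] [20] → 6 drives.
6 folders exceed 16 GB (half the capacity), and no two of those can share a drive, so at least 6 drives are needed.
So 6 is already optimal.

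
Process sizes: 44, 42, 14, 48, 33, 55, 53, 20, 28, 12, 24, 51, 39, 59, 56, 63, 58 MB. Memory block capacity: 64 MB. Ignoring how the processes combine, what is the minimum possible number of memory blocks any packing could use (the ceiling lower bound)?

Total size = 44 + 42 + 14 + 48 + 33 + 55 + 53 + 20 + 28 + 12 + 24 + 51 + 39 + 59 + 56 + 63 + 58 = 699 MB.
⌈699 / 64⌉ = 11.

11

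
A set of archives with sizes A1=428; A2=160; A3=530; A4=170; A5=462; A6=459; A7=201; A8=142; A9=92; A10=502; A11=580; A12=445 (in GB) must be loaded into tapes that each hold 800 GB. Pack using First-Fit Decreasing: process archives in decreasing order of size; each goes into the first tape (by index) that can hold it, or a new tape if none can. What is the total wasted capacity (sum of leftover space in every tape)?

1429

Sorted descending: 580, 530, 502, 462, 459, 445, 428, 201, 170, 160, 142, 92.
Put 580 GB in tape 1; 220 GB remain.
Put 530 GB in tape 2; 270 GB remain.
Put 502 GB in tape 3; 298 GB remain.
Put 462 GB in tape 4; 338 GB remain.
Put 459 GB in tape 5; 341 GB remain.
Put 445 GB in tape 6; 355 GB remain.
Put 428 GB in tape 7; 372 GB remain.
Put 201 GB in tape 1; 19 GB remain.
Put 170 GB in tape 2; 100 GB remain.
Put 160 GB in tape 3; 138 GB remain.
Put 142 GB in tape 4; 196 GB remain.
Put 92 GB in tape 2; 8 GB remain.
7 tapes × 800 GB = 5600 GB; used 4171 GB; unused 1429 GB.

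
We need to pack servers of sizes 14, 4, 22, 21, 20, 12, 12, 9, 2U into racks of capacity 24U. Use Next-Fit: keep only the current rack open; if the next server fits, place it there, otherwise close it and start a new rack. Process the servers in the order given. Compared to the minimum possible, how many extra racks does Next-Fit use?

1

Next-Fit: [14,4] [22] [21] [20] [12,12] [9,2] → 6 racks.
Total size 116U; any packing needs at least ⌈116/24⌉ = 5 racks.
An optimal packing achieves that bound: [22,2] [21] [20,4] [14,9] [12,12] → 5 racks.
Excess: 6 − 5 = 1.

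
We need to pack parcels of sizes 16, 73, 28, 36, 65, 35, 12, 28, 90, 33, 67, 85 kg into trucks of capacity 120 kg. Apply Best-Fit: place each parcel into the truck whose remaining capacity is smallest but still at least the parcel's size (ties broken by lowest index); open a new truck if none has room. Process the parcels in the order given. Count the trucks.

6 trucks

truck 1: place 16 kg, 104 kg left
truck 1: place 73 kg, 31 kg left
truck 1: place 28 kg, 3 kg left
truck 2: place 36 kg, 84 kg left
truck 2: place 65 kg, 19 kg left
truck 3: place 35 kg, 85 kg left
truck 2: place 12 kg, 7 kg left
truck 3: place 28 kg, 57 kg left
truck 4: place 90 kg, 30 kg left
truck 3: place 33 kg, 24 kg left
truck 5: place 67 kg, 53 kg left
truck 6: place 85 kg, 35 kg left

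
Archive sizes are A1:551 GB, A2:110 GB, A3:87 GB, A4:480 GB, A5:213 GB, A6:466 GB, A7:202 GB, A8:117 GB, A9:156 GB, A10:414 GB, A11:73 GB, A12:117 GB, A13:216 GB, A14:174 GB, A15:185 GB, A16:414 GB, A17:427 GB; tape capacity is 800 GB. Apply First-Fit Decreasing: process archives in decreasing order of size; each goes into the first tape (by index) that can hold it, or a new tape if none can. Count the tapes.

6

Sorted descending: 551, 480, 466, 427, 414, 414, 216, 213, 202, 185, 174, 156, 117, 117, 110, 87, 73.
tape 1: place 551 GB, 249 GB left
tape 2: place 480 GB, 320 GB left
tape 3: place 466 GB, 334 GB left
tape 4: place 427 GB, 373 GB left
tape 5: place 414 GB, 386 GB left
tape 6: place 414 GB, 386 GB left
tape 1: place 216 GB, 33 GB left
tape 2: place 213 GB, 107 GB left
tape 3: place 202 GB, 132 GB left
tape 4: place 185 GB, 188 GB left
tape 4: place 174 GB, 14 GB left
tape 5: place 156 GB, 230 GB left
tape 3: place 117 GB, 15 GB left
tape 5: place 117 GB, 113 GB left
tape 5: place 110 GB, 3 GB left
tape 2: place 87 GB, 20 GB left
tape 6: place 73 GB, 313 GB left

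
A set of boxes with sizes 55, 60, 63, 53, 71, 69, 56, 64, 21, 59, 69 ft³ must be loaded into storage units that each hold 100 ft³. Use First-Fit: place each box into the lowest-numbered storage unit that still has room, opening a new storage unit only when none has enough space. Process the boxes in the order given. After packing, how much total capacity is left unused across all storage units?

Put 55 ft³ in storage unit 1; 45 ft³ remain.
Put 60 ft³ in storage unit 2; 40 ft³ remain.
Put 63 ft³ in storage unit 3; 37 ft³ remain.
Put 53 ft³ in storage unit 4; 47 ft³ remain.
Put 71 ft³ in storage unit 5; 29 ft³ remain.
Put 69 ft³ in storage unit 6; 31 ft³ remain.
Put 56 ft³ in storage unit 7; 44 ft³ remain.
Put 64 ft³ in storage unit 8; 36 ft³ remain.
Put 21 ft³ in storage unit 1; 24 ft³ remain.
Put 59 ft³ in storage unit 9; 41 ft³ remain.
Put 69 ft³ in storage unit 10; 31 ft³ remain.
10 storage units × 100 ft³ = 1000 ft³; used 640 ft³; unused 360 ft³.

360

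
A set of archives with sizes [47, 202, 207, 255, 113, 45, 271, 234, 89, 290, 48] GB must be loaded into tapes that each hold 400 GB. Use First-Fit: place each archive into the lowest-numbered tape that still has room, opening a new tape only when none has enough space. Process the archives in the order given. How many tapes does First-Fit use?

6 tapes

tape 1: place 47 GB, 353 GB left
tape 1: place 202 GB, 151 GB left
tape 2: place 207 GB, 193 GB left
tape 3: place 255 GB, 145 GB left
tape 1: place 113 GB, 38 GB left
tape 2: place 45 GB, 148 GB left
tape 4: place 271 GB, 129 GB left
tape 5: place 234 GB, 166 GB left
tape 2: place 89 GB, 59 GB left
tape 6: place 290 GB, 110 GB left
tape 2: place 48 GB, 11 GB left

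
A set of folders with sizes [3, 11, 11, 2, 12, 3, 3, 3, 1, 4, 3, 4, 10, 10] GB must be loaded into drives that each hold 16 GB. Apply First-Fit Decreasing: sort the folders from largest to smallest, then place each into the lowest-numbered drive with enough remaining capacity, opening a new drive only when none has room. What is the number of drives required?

5

Sorted descending: 12, 11, 11, 10, 10, 4, 4, 3, 3, 3, 3, 3, 2, 1.
Put 12 GB in drive 1; 4 GB remain.
Put 11 GB in drive 2; 5 GB remain.
Put 11 GB in drive 3; 5 GB remain.
Put 10 GB in drive 4; 6 GB remain.
Put 10 GB in drive 5; 6 GB remain.
Put 4 GB in drive 1; 0 GB remain.
Put 4 GB in drive 2; 1 GB remain.
Put 3 GB in drive 3; 2 GB remain.
Put 3 GB in drive 4; 3 GB remain.
Put 3 GB in drive 4; 0 GB remain.
Put 3 GB in drive 5; 3 GB remain.
Put 3 GB in drive 5; 0 GB remain.
Put 2 GB in drive 3; 0 GB remain.
Put 1 GB in drive 2; 0 GB remain.
Final drives: [12,4] [11,4,1] [11,3,2] [10,3,3] [10,3,3].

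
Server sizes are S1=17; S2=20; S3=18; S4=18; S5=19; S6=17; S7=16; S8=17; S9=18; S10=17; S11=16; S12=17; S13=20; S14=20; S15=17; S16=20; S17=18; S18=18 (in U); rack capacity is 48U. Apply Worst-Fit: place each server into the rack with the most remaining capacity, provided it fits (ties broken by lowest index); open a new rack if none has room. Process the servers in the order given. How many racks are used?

S1 (17U) → rack 1 (remaining 31U)
S2 (20U) → rack 1 (remaining 11U)
S3 (18U) → rack 2 (remaining 30U)
S4 (18U) → rack 2 (remaining 12U)
S5 (19U) → rack 3 (remaining 29U)
S6 (17U) → rack 3 (remaining 12U)
S7 (16U) → rack 4 (remaining 32U)
S8 (17U) → rack 4 (remaining 15U)
S9 (18U) → rack 5 (remaining 30U)
S10 (17U) → rack 5 (remaining 13U)
S11 (16U) → rack 6 (remaining 32U)
S12 (17U) → rack 6 (remaining 15U)
S13 (20U) → rack 7 (remaining 28U)
S14 (20U) → rack 7 (remaining 8U)
S15 (17U) → rack 8 (remaining 31U)
S16 (20U) → rack 8 (remaining 11U)
S17 (18U) → rack 9 (remaining 30U)
S18 (18U) → rack 9 (remaining 12U)

9 racks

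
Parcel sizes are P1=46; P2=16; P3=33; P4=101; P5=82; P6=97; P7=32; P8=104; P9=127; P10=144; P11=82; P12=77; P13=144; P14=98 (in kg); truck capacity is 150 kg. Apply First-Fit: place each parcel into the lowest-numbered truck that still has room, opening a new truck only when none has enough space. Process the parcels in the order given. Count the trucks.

11 trucks

P1 (46 kg) → truck 1 (remaining 104 kg)
P2 (16 kg) → truck 1 (remaining 88 kg)
P3 (33 kg) → truck 1 (remaining 55 kg)
P4 (101 kg) → truck 2 (remaining 49 kg)
P5 (82 kg) → truck 3 (remaining 68 kg)
P6 (97 kg) → truck 4 (remaining 53 kg)
P7 (32 kg) → truck 1 (remaining 23 kg)
P8 (104 kg) → truck 5 (remaining 46 kg)
P9 (127 kg) → truck 6 (remaining 23 kg)
P10 (144 kg) → truck 7 (remaining 6 kg)
P11 (82 kg) → truck 8 (remaining 68 kg)
P12 (77 kg) → truck 9 (remaining 73 kg)
P13 (144 kg) → truck 10 (remaining 6 kg)
P14 (98 kg) → truck 11 (remaining 52 kg)
Final trucks: [46,16,33,32] [101] [82] [97] [104] [127] [144] [82] [77] [144] [98].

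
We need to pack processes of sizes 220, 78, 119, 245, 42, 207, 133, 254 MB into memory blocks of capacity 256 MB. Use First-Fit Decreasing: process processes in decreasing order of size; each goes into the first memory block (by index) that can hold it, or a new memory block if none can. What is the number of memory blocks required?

6 memory blocks

Sorted descending: 254, 245, 220, 207, 133, 119, 78, 42.
254 MB → memory block 1 (remaining 2 MB)
245 MB → memory block 2 (remaining 11 MB)
220 MB → memory block 3 (remaining 36 MB)
207 MB → memory block 4 (remaining 49 MB)
133 MB → memory block 5 (remaining 123 MB)
119 MB → memory block 5 (remaining 4 MB)
78 MB → memory block 6 (remaining 178 MB)
42 MB → memory block 4 (remaining 7 MB)
Final memory blocks: [254] [245] [220] [207,42] [133,119] [78].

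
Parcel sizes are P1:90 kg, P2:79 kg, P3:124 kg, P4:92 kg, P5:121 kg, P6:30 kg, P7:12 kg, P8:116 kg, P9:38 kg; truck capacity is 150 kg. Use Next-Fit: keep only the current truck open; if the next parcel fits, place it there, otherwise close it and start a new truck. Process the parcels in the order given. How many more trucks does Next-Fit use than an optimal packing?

Next-Fit: [90] [79] [124] [92] [121] [30,12] [116] [38] → 8 trucks.
6 parcels exceed 75 kg (half the capacity), and no two of those can share a truck, so at least 6 trucks are needed.
An optimal packing achieves that bound: [124,12] [121] [116,30] [92,38] [90] [79] → 6 trucks.
Excess: 8 − 6 = 2.

2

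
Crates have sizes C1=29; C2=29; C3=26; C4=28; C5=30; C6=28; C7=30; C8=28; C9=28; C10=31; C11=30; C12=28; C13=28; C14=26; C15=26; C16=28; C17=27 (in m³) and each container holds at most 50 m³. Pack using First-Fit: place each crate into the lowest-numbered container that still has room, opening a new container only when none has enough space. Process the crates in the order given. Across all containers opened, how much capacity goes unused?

370

container 1: place C1 (29 m³), 21 m³ left
container 2: place C2 (29 m³), 21 m³ left
container 3: place C3 (26 m³), 24 m³ left
container 4: place C4 (28 m³), 22 m³ left
container 5: place C5 (30 m³), 20 m³ left
container 6: place C6 (28 m³), 22 m³ left
container 7: place C7 (30 m³), 20 m³ left
container 8: place C8 (28 m³), 22 m³ left
container 9: place C9 (28 m³), 22 m³ left
container 10: place C10 (31 m³), 19 m³ left
container 11: place C11 (30 m³), 20 m³ left
container 12: place C12 (28 m³), 22 m³ left
container 13: place C13 (28 m³), 22 m³ left
container 14: place C14 (26 m³), 24 m³ left
container 15: place C15 (26 m³), 24 m³ left
container 16: place C16 (28 m³), 22 m³ left
container 17: place C17 (27 m³), 23 m³ left
17 containers × 50 m³ = 850 m³; used 480 m³; unused 370 m³.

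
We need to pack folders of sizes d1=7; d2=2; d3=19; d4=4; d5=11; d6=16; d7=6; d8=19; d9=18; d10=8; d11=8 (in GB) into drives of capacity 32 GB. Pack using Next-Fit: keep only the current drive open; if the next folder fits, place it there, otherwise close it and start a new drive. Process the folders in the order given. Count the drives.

5

Put d1 (7 GB) in drive 1; 25 GB remain.
Put d2 (2 GB) in drive 1; 23 GB remain.
Put d3 (19 GB) in drive 1; 4 GB remain.
Put d4 (4 GB) in drive 1; 0 GB remain.
Put d5 (11 GB) in drive 2; 21 GB remain.
Put d6 (16 GB) in drive 2; 5 GB remain.
Put d7 (6 GB) in drive 3; 26 GB remain.
Put d8 (19 GB) in drive 3; 7 GB remain.
Put d9 (18 GB) in drive 4; 14 GB remain.
Put d10 (8 GB) in drive 4; 6 GB remain.
Put d11 (8 GB) in drive 5; 24 GB remain.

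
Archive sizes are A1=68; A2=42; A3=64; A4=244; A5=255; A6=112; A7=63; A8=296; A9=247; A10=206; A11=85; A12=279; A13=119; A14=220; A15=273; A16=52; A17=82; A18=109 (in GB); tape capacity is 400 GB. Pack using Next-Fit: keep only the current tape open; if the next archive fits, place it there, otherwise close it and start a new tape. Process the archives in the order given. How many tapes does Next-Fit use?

tape 1: place A1 (68 GB), 332 GB left
tape 1: place A2 (42 GB), 290 GB left
tape 1: place A3 (64 GB), 226 GB left
tape 2: place A4 (244 GB), 156 GB left
tape 3: place A5 (255 GB), 145 GB left
tape 3: place A6 (112 GB), 33 GB left
tape 4: place A7 (63 GB), 337 GB left
tape 4: place A8 (296 GB), 41 GB left
tape 5: place A9 (247 GB), 153 GB left
tape 6: place A10 (206 GB), 194 GB left
tape 6: place A11 (85 GB), 109 GB left
tape 7: place A12 (279 GB), 121 GB left
tape 7: place A13 (119 GB), 2 GB left
tape 8: place A14 (220 GB), 180 GB left
tape 9: place A15 (273 GB), 127 GB left
tape 9: place A16 (52 GB), 75 GB left
tape 10: place A17 (82 GB), 318 GB left
tape 10: place A18 (109 GB), 209 GB left
Final tapes: [68,42,64] [244] [255,112] [63,296] [247] [206,85] [279,119] [220] [273,52] [82,109].

10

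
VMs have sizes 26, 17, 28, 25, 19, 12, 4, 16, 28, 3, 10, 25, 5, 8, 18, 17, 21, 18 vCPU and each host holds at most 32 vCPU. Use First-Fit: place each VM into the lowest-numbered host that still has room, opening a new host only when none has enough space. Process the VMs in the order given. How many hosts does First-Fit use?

12 hosts

26 vCPU → host 1 (remaining 6 vCPU)
17 vCPU → host 2 (remaining 15 vCPU)
28 vCPU → host 3 (remaining 4 vCPU)
25 vCPU → host 4 (remaining 7 vCPU)
19 vCPU → host 5 (remaining 13 vCPU)
12 vCPU → host 2 (remaining 3 vCPU)
4 vCPU → host 1 (remaining 2 vCPU)
16 vCPU → host 6 (remaining 16 vCPU)
28 vCPU → host 7 (remaining 4 vCPU)
3 vCPU → host 2 (remaining 0 vCPU)
10 vCPU → host 5 (remaining 3 vCPU)
25 vCPU → host 8 (remaining 7 vCPU)
5 vCPU → host 4 (remaining 2 vCPU)
8 vCPU → host 6 (remaining 8 vCPU)
18 vCPU → host 9 (remaining 14 vCPU)
17 vCPU → host 10 (remaining 15 vCPU)
21 vCPU → host 11 (remaining 11 vCPU)
18 vCPU → host 12 (remaining 14 vCPU)
Final hosts: [26,4] [17,12,3] [28] [25,5] [19,10] [16,8] [28] [25] [18] [17] [21] [18].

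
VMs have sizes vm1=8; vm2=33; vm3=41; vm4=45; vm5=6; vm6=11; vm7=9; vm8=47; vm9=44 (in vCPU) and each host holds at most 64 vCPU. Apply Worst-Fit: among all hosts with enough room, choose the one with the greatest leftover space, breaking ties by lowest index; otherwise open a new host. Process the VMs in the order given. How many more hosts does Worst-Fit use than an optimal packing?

0

Worst-Fit: [8,33,6] [41,11] [45,9] [47] [44] → 5 hosts.
5 VMs exceed 32 vCPU (half the capacity), and no two of those can share a host, so at least 5 hosts are needed.
So 5 is already optimal.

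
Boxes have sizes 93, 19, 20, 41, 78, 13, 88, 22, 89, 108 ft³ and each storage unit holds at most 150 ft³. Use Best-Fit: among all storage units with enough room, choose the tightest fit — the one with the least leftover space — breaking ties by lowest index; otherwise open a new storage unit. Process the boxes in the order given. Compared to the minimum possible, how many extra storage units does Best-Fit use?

0

Best-Fit: [93,19,20,13] [41,78,22] [88] [89] [108] → 5 storage units.
5 boxes exceed 75 ft³ (half the capacity), and no two of those can share a storage unit, so at least 5 storage units are needed.
So 5 is already optimal.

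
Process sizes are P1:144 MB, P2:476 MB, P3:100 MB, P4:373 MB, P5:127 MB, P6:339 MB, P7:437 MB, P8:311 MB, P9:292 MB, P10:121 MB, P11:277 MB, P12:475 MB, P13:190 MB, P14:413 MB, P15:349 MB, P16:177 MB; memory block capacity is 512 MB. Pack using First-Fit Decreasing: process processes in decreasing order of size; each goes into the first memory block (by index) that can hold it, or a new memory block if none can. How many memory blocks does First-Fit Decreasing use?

10 memory blocks

Sorted descending: 476, 475, 437, 413, 373, 349, 339, 311, 292, 277, 190, 177, 144, 127, 121, 100.
memory block 1: place 476 MB, 36 MB left
memory block 2: place 475 MB, 37 MB left
memory block 3: place 437 MB, 75 MB left
memory block 4: place 413 MB, 99 MB left
memory block 5: place 373 MB, 139 MB left
memory block 6: place 349 MB, 163 MB left
memory block 7: place 339 MB, 173 MB left
memory block 8: place 311 MB, 201 MB left
memory block 9: place 292 MB, 220 MB left
memory block 10: place 277 MB, 235 MB left
memory block 8: place 190 MB, 11 MB left
memory block 9: place 177 MB, 43 MB left
memory block 6: place 144 MB, 19 MB left
memory block 5: place 127 MB, 12 MB left
memory block 7: place 121 MB, 52 MB left
memory block 10: place 100 MB, 135 MB left
Final memory blocks: [476] [475] [437] [413] [373,127] [349,144] [339,121] [311,190] [292,177] [277,100].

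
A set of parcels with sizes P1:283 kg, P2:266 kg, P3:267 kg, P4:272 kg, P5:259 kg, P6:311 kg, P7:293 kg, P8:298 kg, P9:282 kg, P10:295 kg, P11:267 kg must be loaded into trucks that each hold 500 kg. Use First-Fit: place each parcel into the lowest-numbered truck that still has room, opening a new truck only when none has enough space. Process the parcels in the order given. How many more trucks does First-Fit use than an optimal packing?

First-Fit: [283] [266] [267] [272] [259] [311] [293] [298] [282] [295] [267] → 11 trucks.
11 parcels exceed 250 kg (half the capacity), and no two of those can share a truck, so at least 11 trucks are needed.
So 11 is already optimal.

0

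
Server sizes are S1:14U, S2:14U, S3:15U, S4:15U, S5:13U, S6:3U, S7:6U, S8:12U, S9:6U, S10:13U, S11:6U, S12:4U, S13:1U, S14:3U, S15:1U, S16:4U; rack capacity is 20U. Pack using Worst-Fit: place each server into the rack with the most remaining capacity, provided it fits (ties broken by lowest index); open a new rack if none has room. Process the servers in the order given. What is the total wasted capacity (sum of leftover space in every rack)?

S1 (14U) → rack 1 (remaining 6U)
S2 (14U) → rack 2 (remaining 6U)
S3 (15U) → rack 3 (remaining 5U)
S4 (15U) → rack 4 (remaining 5U)
S5 (13U) → rack 5 (remaining 7U)
S6 (3U) → rack 5 (remaining 4U)
S7 (6U) → rack 1 (remaining 0U)
S8 (12U) → rack 6 (remaining 8U)
S9 (6U) → rack 6 (remaining 2U)
S10 (13U) → rack 7 (remaining 7U)
S11 (6U) → rack 7 (remaining 1U)
S12 (4U) → rack 2 (remaining 2U)
S13 (1U) → rack 3 (remaining 4U)
S14 (3U) → rack 4 (remaining 2U)
S15 (1U) → rack 3 (remaining 3U)
S16 (4U) → rack 5 (remaining 0U)
7 racks × 20U = 140U; used 130U; unused 10U.

10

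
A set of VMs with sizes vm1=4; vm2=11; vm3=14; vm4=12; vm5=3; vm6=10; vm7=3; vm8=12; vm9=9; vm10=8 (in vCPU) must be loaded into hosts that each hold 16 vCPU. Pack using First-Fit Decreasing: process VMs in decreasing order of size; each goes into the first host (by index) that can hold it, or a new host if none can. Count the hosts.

Sorted descending: 14, 12, 12, 11, 10, 9, 8, 4, 3, 3.
host 1: place 14 vCPU, 2 vCPU left
host 2: place 12 vCPU, 4 vCPU left
host 3: place 12 vCPU, 4 vCPU left
host 4: place 11 vCPU, 5 vCPU left
host 5: place 10 vCPU, 6 vCPU left
host 6: place 9 vCPU, 7 vCPU left
host 7: place 8 vCPU, 8 vCPU left
host 2: place 4 vCPU, 0 vCPU left
host 3: place 3 vCPU, 1 vCPU left
host 4: place 3 vCPU, 2 vCPU left

7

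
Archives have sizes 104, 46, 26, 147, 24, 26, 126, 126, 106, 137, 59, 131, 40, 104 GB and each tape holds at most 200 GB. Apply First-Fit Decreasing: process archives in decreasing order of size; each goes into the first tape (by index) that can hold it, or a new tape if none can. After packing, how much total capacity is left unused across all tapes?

Sorted descending: 147, 137, 131, 126, 126, 106, 104, 104, 59, 46, 40, 26, 26, 24.
tape 1: place 147 GB, 53 GB left
tape 2: place 137 GB, 63 GB left
tape 3: place 131 GB, 69 GB left
tape 4: place 126 GB, 74 GB left
tape 5: place 126 GB, 74 GB left
tape 6: place 106 GB, 94 GB left
tape 7: place 104 GB, 96 GB left
tape 8: place 104 GB, 96 GB left
tape 2: place 59 GB, 4 GB left
tape 1: place 46 GB, 7 GB left
tape 3: place 40 GB, 29 GB left
tape 3: place 26 GB, 3 GB left
tape 4: place 26 GB, 48 GB left
tape 4: place 24 GB, 24 GB left
8 tapes × 200 GB = 1600 GB; used 1202 GB; unused 398 GB.

398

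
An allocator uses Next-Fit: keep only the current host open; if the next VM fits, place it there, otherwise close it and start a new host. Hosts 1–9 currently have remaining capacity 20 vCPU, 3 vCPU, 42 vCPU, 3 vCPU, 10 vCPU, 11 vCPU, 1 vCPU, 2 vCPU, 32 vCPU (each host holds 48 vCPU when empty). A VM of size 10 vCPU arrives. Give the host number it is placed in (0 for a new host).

Next-Fit only looks at host 9, which has 32 vCPU free.
10 vCPU fits there.

9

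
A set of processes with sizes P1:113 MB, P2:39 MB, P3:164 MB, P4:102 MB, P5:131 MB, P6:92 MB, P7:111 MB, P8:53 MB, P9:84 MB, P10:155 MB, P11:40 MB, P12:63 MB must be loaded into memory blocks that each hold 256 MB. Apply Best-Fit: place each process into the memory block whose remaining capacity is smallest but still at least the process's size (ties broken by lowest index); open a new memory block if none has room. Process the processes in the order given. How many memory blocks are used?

Put P1 (113 MB) in memory block 1; 143 MB remain.
Put P2 (39 MB) in memory block 1; 104 MB remain.
Put P3 (164 MB) in memory block 2; 92 MB remain.
Put P4 (102 MB) in memory block 1; 2 MB remain.
Put P5 (131 MB) in memory block 3; 125 MB remain.
Put P6 (92 MB) in memory block 2; 0 MB remain.
Put P7 (111 MB) in memory block 3; 14 MB remain.
Put P8 (53 MB) in memory block 4; 203 MB remain.
Put P9 (84 MB) in memory block 4; 119 MB remain.
Put P10 (155 MB) in memory block 5; 101 MB remain.
Put P11 (40 MB) in memory block 5; 61 MB remain.
Put P12 (63 MB) in memory block 4; 56 MB remain.

5 memory blocks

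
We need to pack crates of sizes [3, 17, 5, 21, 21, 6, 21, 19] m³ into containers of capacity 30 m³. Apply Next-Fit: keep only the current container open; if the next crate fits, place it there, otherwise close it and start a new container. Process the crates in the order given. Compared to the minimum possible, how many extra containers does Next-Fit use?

0

Next-Fit: [3,17,5] [21] [21,6] [21] [19] → 5 containers.
5 crates exceed 15 m³ (half the capacity), and no two of those can share a container, so at least 5 containers are needed.
So 5 is already optimal.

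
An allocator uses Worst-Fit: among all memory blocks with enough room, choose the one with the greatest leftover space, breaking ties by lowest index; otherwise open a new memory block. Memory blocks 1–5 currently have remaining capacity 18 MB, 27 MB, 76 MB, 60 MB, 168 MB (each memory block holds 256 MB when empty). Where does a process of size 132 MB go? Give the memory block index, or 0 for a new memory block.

5

Memory blocks with room: memory block 5 (168 MB).
Most room is memory block 5 with 168 MB free.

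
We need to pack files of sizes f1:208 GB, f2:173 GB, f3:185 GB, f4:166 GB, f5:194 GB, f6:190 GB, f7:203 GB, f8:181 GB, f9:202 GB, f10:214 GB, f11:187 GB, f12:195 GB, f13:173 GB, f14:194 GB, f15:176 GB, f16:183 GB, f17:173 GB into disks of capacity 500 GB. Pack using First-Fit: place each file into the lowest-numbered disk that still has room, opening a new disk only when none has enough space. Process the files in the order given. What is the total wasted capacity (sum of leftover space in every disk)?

disk 1: place f1 (208 GB), 292 GB left
disk 1: place f2 (173 GB), 119 GB left
disk 2: place f3 (185 GB), 315 GB left
disk 2: place f4 (166 GB), 149 GB left
disk 3: place f5 (194 GB), 306 GB left
disk 3: place f6 (190 GB), 116 GB left
disk 4: place f7 (203 GB), 297 GB left
disk 4: place f8 (181 GB), 116 GB left
disk 5: place f9 (202 GB), 298 GB left
disk 5: place f10 (214 GB), 84 GB left
disk 6: place f11 (187 GB), 313 GB left
disk 6: place f12 (195 GB), 118 GB left
disk 7: place f13 (173 GB), 327 GB left
disk 7: place f14 (194 GB), 133 GB left
disk 8: place f15 (176 GB), 324 GB left
disk 8: place f16 (183 GB), 141 GB left
disk 9: place f17 (173 GB), 327 GB left
9 disks × 500 GB = 4500 GB; used 3197 GB; unused 1303 GB.

1303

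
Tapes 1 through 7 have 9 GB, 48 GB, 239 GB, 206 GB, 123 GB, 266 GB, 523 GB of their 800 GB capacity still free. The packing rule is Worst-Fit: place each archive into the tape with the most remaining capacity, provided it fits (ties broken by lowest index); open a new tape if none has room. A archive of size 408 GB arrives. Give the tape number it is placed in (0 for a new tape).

7

Tapes with room: tape 7 (523 GB).
Most room is tape 7 with 523 GB free.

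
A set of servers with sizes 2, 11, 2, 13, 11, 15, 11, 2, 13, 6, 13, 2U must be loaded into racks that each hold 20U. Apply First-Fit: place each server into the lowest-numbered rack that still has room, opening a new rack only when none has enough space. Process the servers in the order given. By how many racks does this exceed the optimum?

First-Fit: [2,11,2,2,2] [13,6] [11] [15] [11] [13] [13] → 7 racks.
7 servers exceed 10U (half the capacity), and no two of those can share a rack, so at least 7 racks are needed.
So 7 is already optimal.

0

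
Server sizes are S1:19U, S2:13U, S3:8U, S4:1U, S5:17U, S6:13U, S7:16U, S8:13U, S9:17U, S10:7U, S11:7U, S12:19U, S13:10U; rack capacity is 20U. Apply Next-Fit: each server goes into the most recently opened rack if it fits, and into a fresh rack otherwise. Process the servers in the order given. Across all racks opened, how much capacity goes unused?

60

S1 (19U) → rack 1 (remaining 1U)
S2 (13U) → rack 2 (remaining 7U)
S3 (8U) → rack 3 (remaining 12U)
S4 (1U) → rack 3 (remaining 11U)
S5 (17U) → rack 4 (remaining 3U)
S6 (13U) → rack 5 (remaining 7U)
S7 (16U) → rack 6 (remaining 4U)
S8 (13U) → rack 7 (remaining 7U)
S9 (17U) → rack 8 (remaining 3U)
S10 (7U) → rack 9 (remaining 13U)
S11 (7U) → rack 9 (remaining 6U)
S12 (19U) → rack 10 (remaining 1U)
S13 (10U) → rack 11 (remaining 10U)
11 racks × 20U = 220U; used 160U; unused 60U.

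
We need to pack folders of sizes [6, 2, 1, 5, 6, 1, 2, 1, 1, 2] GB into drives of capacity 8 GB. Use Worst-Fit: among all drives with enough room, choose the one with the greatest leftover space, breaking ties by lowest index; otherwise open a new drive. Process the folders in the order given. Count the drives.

6 GB → drive 1 (remaining 2 GB)
2 GB → drive 1 (remaining 0 GB)
1 GB → drive 2 (remaining 7 GB)
5 GB → drive 2 (remaining 2 GB)
6 GB → drive 3 (remaining 2 GB)
1 GB → drive 2 (remaining 1 GB)
2 GB → drive 3 (remaining 0 GB)
1 GB → drive 2 (remaining 0 GB)
1 GB → drive 4 (remaining 7 GB)
2 GB → drive 4 (remaining 5 GB)
Final drives: [6,2] [1,5,1,1] [6,2] [1,2].

4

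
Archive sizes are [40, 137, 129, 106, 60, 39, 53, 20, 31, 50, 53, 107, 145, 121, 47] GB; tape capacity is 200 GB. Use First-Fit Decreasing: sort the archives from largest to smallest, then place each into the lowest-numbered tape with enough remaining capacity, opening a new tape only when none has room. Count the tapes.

6 tapes

Sorted descending: 145, 137, 129, 121, 107, 106, 60, 53, 53, 50, 47, 40, 39, 31, 20.
tape 1: place 145 GB, 55 GB left
tape 2: place 137 GB, 63 GB left
tape 3: place 129 GB, 71 GB left
tape 4: place 121 GB, 79 GB left
tape 5: place 107 GB, 93 GB left
tape 6: place 106 GB, 94 GB left
tape 2: place 60 GB, 3 GB left
tape 1: place 53 GB, 2 GB left
tape 3: place 53 GB, 18 GB left
tape 4: place 50 GB, 29 GB left
tape 5: place 47 GB, 46 GB left
tape 5: place 40 GB, 6 GB left
tape 6: place 39 GB, 55 GB left
tape 6: place 31 GB, 24 GB left
tape 4: place 20 GB, 9 GB left
Final tapes: [145,53] [137,60] [129,53] [121,50,20] [107,47,40] [106,39,31].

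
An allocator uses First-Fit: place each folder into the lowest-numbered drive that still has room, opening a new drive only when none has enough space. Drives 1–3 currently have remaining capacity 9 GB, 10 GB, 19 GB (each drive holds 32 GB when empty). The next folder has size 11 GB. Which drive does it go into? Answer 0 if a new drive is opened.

3

Drives with room: drive 3 (19 GB).
The first with room is drive 3.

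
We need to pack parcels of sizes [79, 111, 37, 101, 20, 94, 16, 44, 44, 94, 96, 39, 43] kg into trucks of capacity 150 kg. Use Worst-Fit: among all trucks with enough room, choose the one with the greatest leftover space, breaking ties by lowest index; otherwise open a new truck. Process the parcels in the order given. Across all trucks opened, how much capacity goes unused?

232

truck 1: place 79 kg, 71 kg left
truck 2: place 111 kg, 39 kg left
truck 1: place 37 kg, 34 kg left
truck 3: place 101 kg, 49 kg left
truck 3: place 20 kg, 29 kg left
truck 4: place 94 kg, 56 kg left
truck 4: place 16 kg, 40 kg left
truck 5: place 44 kg, 106 kg left
truck 5: place 44 kg, 62 kg left
truck 6: place 94 kg, 56 kg left
truck 7: place 96 kg, 54 kg left
truck 5: place 39 kg, 23 kg left
truck 6: place 43 kg, 13 kg left
7 trucks × 150 kg = 1050 kg; used 818 kg; unused 232 kg.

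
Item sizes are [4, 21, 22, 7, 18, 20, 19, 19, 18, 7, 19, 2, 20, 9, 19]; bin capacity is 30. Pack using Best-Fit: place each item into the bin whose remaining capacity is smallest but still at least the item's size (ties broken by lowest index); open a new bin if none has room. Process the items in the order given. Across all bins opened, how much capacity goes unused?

76

bin 1: place 4, 26 left
bin 1: place 21, 5 left
bin 2: place 22, 8 left
bin 2: place 7, 1 left
bin 3: place 18, 12 left
bin 4: place 20, 10 left
bin 5: place 19, 11 left
bin 6: place 19, 11 left
bin 7: place 18, 12 left
bin 4: place 7, 3 left
bin 8: place 19, 11 left
bin 4: place 2, 1 left
bin 9: place 20, 10 left
bin 9: place 9, 1 left
bin 10: place 19, 11 left
10 bins × 30 = 300; used 224; unused 76.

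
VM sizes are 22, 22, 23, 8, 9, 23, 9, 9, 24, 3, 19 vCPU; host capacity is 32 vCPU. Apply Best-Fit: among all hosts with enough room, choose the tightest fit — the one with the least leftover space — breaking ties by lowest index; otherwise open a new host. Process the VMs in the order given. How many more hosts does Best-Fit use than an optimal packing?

Best-Fit: [22,9] [22,9] [23,8] [23,9] [24,3] [19] → 6 hosts.
Total size 171 vCPU; any packing needs at least ⌈171/32⌉ = 6 hosts.
So 6 is already optimal.

0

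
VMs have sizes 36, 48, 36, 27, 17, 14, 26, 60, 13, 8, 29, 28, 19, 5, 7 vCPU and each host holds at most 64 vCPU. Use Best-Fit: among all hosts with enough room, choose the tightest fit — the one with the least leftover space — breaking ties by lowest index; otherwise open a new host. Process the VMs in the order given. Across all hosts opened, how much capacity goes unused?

11

host 1: place 36 vCPU, 28 vCPU left
host 2: place 48 vCPU, 16 vCPU left
host 3: place 36 vCPU, 28 vCPU left
host 1: place 27 vCPU, 1 vCPU left
host 3: place 17 vCPU, 11 vCPU left
host 2: place 14 vCPU, 2 vCPU left
host 4: place 26 vCPU, 38 vCPU left
host 5: place 60 vCPU, 4 vCPU left
host 4: place 13 vCPU, 25 vCPU left
host 3: place 8 vCPU, 3 vCPU left
host 6: place 29 vCPU, 35 vCPU left
host 6: place 28 vCPU, 7 vCPU left
host 4: place 19 vCPU, 6 vCPU left
host 4: place 5 vCPU, 1 vCPU left
host 6: place 7 vCPU, 0 vCPU left
6 hosts × 64 vCPU = 384 vCPU; used 373 vCPU; unused 11 vCPU.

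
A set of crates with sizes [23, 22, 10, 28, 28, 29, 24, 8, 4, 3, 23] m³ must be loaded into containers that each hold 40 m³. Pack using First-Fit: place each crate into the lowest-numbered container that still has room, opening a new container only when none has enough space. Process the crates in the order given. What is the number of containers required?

Put 23 m³ in container 1; 17 m³ remain.
Put 22 m³ in container 2; 18 m³ remain.
Put 10 m³ in container 1; 7 m³ remain.
Put 28 m³ in container 3; 12 m³ remain.
Put 28 m³ in container 4; 12 m³ remain.
Put 29 m³ in container 5; 11 m³ remain.
Put 24 m³ in container 6; 16 m³ remain.
Put 8 m³ in container 2; 10 m³ remain.
Put 4 m³ in container 1; 3 m³ remain.
Put 3 m³ in container 1; 0 m³ remain.
Put 23 m³ in container 7; 17 m³ remain.
Final containers: [23,10,4,3] [22,8] [28] [28] [29] [24] [23].

7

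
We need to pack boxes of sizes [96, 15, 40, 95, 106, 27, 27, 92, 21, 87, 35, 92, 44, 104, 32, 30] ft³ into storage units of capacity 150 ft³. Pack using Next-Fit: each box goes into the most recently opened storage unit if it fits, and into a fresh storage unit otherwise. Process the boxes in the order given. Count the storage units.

8

storage unit 1: place 96 ft³, 54 ft³ left
storage unit 1: place 15 ft³, 39 ft³ left
storage unit 2: place 40 ft³, 110 ft³ left
storage unit 2: place 95 ft³, 15 ft³ left
storage unit 3: place 106 ft³, 44 ft³ left
storage unit 3: place 27 ft³, 17 ft³ left
storage unit 4: place 27 ft³, 123 ft³ left
storage unit 4: place 92 ft³, 31 ft³ left
storage unit 4: place 21 ft³, 10 ft³ left
storage unit 5: place 87 ft³, 63 ft³ left
storage unit 5: place 35 ft³, 28 ft³ left
storage unit 6: place 92 ft³, 58 ft³ left
storage unit 6: place 44 ft³, 14 ft³ left
storage unit 7: place 104 ft³, 46 ft³ left
storage unit 7: place 32 ft³, 14 ft³ left
storage unit 8: place 30 ft³, 120 ft³ left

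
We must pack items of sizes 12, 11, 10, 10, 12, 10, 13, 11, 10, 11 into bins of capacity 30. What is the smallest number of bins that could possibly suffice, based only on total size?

Total size = 12 + 11 + 10 + 10 + 12 + 10 + 13 + 11 + 10 + 11 = 110.
⌈110 / 30⌉ = 4.

4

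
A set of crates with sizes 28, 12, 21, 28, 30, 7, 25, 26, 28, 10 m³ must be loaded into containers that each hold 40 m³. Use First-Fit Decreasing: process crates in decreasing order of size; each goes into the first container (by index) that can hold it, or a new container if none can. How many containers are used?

Sorted descending: 30, 28, 28, 28, 26, 25, 21, 12, 10, 7.
container 1: place 30 m³, 10 m³ left
container 2: place 28 m³, 12 m³ left
container 3: place 28 m³, 12 m³ left
container 4: place 28 m³, 12 m³ left
container 5: place 26 m³, 14 m³ left
container 6: place 25 m³, 15 m³ left
container 7: place 21 m³, 19 m³ left
container 2: place 12 m³, 0 m³ left
container 1: place 10 m³, 0 m³ left
container 3: place 7 m³, 5 m³ left
Final containers: [30,10] [28,12] [28,7] [28] [26] [25] [21].

7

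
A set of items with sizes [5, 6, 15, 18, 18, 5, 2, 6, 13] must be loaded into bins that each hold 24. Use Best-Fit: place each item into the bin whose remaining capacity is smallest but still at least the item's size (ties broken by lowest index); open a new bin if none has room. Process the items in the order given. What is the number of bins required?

5 → bin 1 (remaining 19)
6 → bin 1 (remaining 13)
15 → bin 2 (remaining 9)
18 → bin 3 (remaining 6)
18 → bin 4 (remaining 6)
5 → bin 3 (remaining 1)
2 → bin 4 (remaining 4)
6 → bin 2 (remaining 3)
13 → bin 1 (remaining 0)
Final bins: [5,6,13] [15,6] [18,5] [18,2].

4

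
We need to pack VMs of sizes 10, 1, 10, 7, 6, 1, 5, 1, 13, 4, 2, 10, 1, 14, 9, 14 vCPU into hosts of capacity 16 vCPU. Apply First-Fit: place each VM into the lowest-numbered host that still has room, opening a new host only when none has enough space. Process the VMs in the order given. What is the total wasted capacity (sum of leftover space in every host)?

10 vCPU → host 1 (remaining 6 vCPU)
1 vCPU → host 1 (remaining 5 vCPU)
10 vCPU → host 2 (remaining 6 vCPU)
7 vCPU → host 3 (remaining 9 vCPU)
6 vCPU → host 2 (remaining 0 vCPU)
1 vCPU → host 1 (remaining 4 vCPU)
5 vCPU → host 3 (remaining 4 vCPU)
1 vCPU → host 1 (remaining 3 vCPU)
13 vCPU → host 4 (remaining 3 vCPU)
4 vCPU → host 3 (remaining 0 vCPU)
2 vCPU → host 1 (remaining 1 vCPU)
10 vCPU → host 5 (remaining 6 vCPU)
1 vCPU → host 1 (remaining 0 vCPU)
14 vCPU → host 6 (remaining 2 vCPU)
9 vCPU → host 7 (remaining 7 vCPU)
14 vCPU → host 8 (remaining 2 vCPU)
8 hosts × 16 vCPU = 128 vCPU; used 108 vCPU; unused 20 vCPU.

20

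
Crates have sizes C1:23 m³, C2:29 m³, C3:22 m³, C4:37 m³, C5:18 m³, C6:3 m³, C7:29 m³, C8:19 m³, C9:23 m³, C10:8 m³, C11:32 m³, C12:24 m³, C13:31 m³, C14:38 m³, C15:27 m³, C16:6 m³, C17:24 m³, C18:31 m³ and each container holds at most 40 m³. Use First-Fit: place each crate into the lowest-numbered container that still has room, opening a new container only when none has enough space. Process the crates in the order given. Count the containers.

container 1: place C1 (23 m³), 17 m³ left
container 2: place C2 (29 m³), 11 m³ left
container 3: place C3 (22 m³), 18 m³ left
container 4: place C4 (37 m³), 3 m³ left
container 3: place C5 (18 m³), 0 m³ left
container 1: place C6 (3 m³), 14 m³ left
container 5: place C7 (29 m³), 11 m³ left
container 6: place C8 (19 m³), 21 m³ left
container 7: place C9 (23 m³), 17 m³ left
container 1: place C10 (8 m³), 6 m³ left
container 8: place C11 (32 m³), 8 m³ left
container 9: place C12 (24 m³), 16 m³ left
container 10: place C13 (31 m³), 9 m³ left
container 11: place C14 (38 m³), 2 m³ left
container 12: place C15 (27 m³), 13 m³ left
container 1: place C16 (6 m³), 0 m³ left
container 13: place C17 (24 m³), 16 m³ left
container 14: place C18 (31 m³), 9 m³ left
Final containers: [23,3,8,6] [29] [22,18] [37] [29] [19] [23] [32] [24] [31] [38] [27] [24] [31].

14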